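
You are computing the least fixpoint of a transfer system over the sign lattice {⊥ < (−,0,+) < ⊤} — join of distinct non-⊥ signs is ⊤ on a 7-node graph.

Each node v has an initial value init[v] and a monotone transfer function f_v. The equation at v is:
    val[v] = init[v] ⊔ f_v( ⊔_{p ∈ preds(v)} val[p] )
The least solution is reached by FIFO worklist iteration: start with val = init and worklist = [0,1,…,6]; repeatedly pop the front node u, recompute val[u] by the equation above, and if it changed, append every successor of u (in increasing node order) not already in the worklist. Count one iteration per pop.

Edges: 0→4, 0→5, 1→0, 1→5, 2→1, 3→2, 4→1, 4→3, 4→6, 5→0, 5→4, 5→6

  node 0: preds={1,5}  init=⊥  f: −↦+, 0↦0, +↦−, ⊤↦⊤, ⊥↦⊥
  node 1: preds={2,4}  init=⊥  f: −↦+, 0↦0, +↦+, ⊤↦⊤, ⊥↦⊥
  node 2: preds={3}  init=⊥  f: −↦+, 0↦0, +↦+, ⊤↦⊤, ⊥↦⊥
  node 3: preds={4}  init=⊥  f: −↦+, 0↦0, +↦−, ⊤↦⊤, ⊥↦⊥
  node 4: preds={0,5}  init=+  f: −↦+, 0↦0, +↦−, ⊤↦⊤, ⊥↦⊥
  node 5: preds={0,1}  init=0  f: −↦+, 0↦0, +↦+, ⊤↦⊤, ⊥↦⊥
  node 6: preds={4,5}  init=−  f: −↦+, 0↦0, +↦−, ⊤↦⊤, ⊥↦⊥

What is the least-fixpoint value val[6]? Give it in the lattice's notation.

Worklist (16 pops):
  #1 pop 0: in=0 → 0 (was ⊥); enqueue []
  #2 pop 1: in=+ → + (was ⊥); enqueue [0]
  #3 pop 2: in=⊥ → ⊥ (no change)
  #4 pop 3: in=+ → − (was ⊥); enqueue [2]
  #5 pop 4: in=0 → ⊤ (was +); enqueue [1,3]
  #6 pop 5: in=⊤ → ⊤ (was 0); enqueue [4]
  #7 pop 6: in=⊤ → ⊤ (was −); enqueue []
  #8 pop 0: in=⊤ → ⊤ (was 0); enqueue [5]
  #9 pop 2: in=− → + (was ⊥); enqueue []
  #10 pop 1: in=⊤ → ⊤ (was +); enqueue [0]
  #11 pop 3: in=⊤ → ⊤ (was −); enqueue [2]
  #12 pop 4: in=⊤ → ⊤ (no change)
  #13 pop 5: in=⊤ → ⊤ (no change)
  #14 pop 0: in=⊤ → ⊤ (no change)
  #15 pop 2: in=⊤ → ⊤ (was +); enqueue [1]
  #16 pop 1: in=⊤ → ⊤ (no change)

Fixpoint:
  val[0] = ⊤
  val[1] = ⊤
  val[2] = ⊤
  val[3] = ⊤
  val[4] = ⊤
  val[5] = ⊤
  val[6] = ⊤

⊤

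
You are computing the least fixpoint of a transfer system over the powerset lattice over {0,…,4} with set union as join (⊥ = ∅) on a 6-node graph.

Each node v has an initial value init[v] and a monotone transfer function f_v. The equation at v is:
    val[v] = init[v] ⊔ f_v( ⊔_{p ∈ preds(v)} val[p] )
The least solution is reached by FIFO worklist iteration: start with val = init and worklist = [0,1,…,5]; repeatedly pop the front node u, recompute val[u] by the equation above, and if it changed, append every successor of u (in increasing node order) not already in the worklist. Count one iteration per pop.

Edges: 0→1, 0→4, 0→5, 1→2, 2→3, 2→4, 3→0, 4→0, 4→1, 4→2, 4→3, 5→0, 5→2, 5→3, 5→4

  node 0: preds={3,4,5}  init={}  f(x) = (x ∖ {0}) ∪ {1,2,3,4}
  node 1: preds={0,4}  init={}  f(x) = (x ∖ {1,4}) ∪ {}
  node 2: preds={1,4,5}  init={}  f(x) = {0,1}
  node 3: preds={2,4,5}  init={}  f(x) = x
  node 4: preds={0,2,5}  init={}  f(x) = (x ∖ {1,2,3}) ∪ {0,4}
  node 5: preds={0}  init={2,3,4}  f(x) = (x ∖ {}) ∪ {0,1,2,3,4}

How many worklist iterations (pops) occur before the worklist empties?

11

Iteration log — 11 steps:
  step 1. node 0  ⊔preds={2,3,4}  new={1,2,3,4}  old={}  +wl: 
  step 2. node 1  ⊔preds={1,2,3,4}  new={2,3}  old={}  +wl: 
  step 3. node 2  ⊔preds={2,3,4}  new={0,1}  old={}  +wl: 
  step 4. node 3  ⊔preds={0,1,2,3,4}  new={0,1,2,3,4}  old={}  +wl: 0
  step 5. node 4  ⊔preds={0,1,2,3,4}  new={0,4}  old={}  +wl: 1,2,3
  step 6. node 5  ⊔preds={1,2,3,4}  new={0,1,2,3,4}  old={2,3,4}  +wl: 4
  step 7. node 0  ⊔preds={0,1,2,3,4}  new={1,2,3,4}  stable
  step 8. node 1  ⊔preds={0,1,2,3,4}  new={0,2,3}  old={2,3}  +wl: 
  step 9. node 2  ⊔preds={0,1,2,3,4}  new={0,1}  stable
  step 10. node 3  ⊔preds={0,1,2,3,4}  new={0,1,2,3,4}  stable
  step 11. node 4  ⊔preds={0,1,2,3,4}  new={0,4}  stable

Least fixpoint reached:
  node 0: {1,2,3,4}
  node 1: {0,2,3}
  node 2: {0,1}
  node 3: {0,1,2,3,4}
  node 4: {0,4}
  node 5: {0,1,2,3,4}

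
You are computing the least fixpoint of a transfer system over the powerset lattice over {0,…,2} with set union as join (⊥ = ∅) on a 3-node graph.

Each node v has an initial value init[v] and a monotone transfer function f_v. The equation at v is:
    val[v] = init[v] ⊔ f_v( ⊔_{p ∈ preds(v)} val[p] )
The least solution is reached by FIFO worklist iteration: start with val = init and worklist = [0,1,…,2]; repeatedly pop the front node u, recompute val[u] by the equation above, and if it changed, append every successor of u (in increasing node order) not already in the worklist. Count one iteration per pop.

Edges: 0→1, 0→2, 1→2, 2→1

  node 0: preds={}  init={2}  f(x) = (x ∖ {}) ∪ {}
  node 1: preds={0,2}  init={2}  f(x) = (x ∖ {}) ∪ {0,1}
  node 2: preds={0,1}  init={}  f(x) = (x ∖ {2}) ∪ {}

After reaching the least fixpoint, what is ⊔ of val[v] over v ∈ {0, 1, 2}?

{0,1,2}

Trace (4 dequeues):
  [1] u=0 | in {} | out {2} | ==
  [2] u=1 | in {2} | out {0,1,2} | prev {2} | push {}
  [3] u=2 | in {0,1,2} | out {0,1} | prev {} | push {1}
  [4] u=1 | in {0,1,2} | out {0,1,2} | ==

Converged values:
  [0] {2}
  [1] {0,1,2}
  [2] {0,1}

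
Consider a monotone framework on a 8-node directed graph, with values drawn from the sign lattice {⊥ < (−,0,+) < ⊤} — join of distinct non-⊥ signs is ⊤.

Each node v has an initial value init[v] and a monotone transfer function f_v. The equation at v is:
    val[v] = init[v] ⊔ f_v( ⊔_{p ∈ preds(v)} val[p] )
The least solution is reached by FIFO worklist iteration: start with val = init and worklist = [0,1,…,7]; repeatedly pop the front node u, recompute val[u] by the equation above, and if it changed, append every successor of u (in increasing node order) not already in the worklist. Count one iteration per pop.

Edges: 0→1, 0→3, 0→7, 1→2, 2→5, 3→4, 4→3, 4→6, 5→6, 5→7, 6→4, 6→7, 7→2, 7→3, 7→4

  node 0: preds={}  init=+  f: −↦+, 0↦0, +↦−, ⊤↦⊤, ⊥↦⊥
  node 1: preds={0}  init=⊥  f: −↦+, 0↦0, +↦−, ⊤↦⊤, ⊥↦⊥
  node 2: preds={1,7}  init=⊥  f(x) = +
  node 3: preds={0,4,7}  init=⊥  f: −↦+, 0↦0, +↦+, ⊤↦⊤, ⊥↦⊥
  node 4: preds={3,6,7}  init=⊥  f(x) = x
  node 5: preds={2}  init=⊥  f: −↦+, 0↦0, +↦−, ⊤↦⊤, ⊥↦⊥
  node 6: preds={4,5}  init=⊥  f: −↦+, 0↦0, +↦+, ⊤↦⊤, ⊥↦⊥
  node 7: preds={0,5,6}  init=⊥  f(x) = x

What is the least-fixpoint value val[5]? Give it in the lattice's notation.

−

Iteration log — 13 steps:
  step 1. node 0  ⊔preds=⊥  new=+  stable
  step 2. node 1  ⊔preds=+  new=−  old=⊥  +wl: 
  step 3. node 2  ⊔preds=−  new=+  old=⊥  +wl: 
  step 4. node 3  ⊔preds=+  new=+  old=⊥  +wl: 
  step 5. node 4  ⊔preds=+  new=+  old=⊥  +wl: 3
  step 6. node 5  ⊔preds=+  new=−  old=⊥  +wl: 
  step 7. node 6  ⊔preds=⊤  new=⊤  old=⊥  +wl: 4
  step 8. node 7  ⊔preds=⊤  new=⊤  old=⊥  +wl: 2
  step 9. node 3  ⊔preds=⊤  new=⊤  old=+  +wl: 
  step 10. node 4  ⊔preds=⊤  new=⊤  old=+  +wl: 3,6
  step 11. node 2  ⊔preds=⊤  new=+  stable
  step 12. node 3  ⊔preds=⊤  new=⊤  stable
  step 13. node 6  ⊔preds=⊤  new=⊤  stable

Least fixpoint reached:
  node 0: +
  node 1: −
  node 2: +
  node 3: ⊤
  node 4: ⊤
  node 5: −
  node 6: ⊤
  node 7: ⊤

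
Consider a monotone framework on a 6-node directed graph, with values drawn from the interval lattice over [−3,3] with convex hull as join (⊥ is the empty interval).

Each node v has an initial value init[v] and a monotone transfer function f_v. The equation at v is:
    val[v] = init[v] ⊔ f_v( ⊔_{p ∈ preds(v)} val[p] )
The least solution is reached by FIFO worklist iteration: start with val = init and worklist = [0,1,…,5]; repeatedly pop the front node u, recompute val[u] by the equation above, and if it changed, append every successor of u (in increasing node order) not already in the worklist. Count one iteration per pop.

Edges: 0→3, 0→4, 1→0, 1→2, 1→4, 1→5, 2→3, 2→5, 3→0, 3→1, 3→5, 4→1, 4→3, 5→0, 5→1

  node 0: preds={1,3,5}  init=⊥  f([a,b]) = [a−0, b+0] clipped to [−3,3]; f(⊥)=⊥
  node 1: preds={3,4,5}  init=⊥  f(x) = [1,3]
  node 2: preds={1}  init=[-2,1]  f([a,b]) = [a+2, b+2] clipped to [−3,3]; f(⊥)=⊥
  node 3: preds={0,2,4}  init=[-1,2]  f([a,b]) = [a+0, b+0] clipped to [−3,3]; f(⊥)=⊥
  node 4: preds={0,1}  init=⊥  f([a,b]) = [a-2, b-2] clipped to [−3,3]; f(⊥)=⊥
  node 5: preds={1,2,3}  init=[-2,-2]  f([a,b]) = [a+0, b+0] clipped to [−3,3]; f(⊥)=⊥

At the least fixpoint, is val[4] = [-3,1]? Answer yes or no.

Iteration log — 17 steps:
  step 1. node 0  ⊔preds=[-2,2]  new=[-2,2]  old=⊥  +wl: 
  step 2. node 1  ⊔preds=[-2,2]  new=[1,3]  old=⊥  +wl: 0
  step 3. node 2  ⊔preds=[1,3]  new=[-2,3]  old=[-2,1]  +wl: 
  step 4. node 3  ⊔preds=[-2,3]  new=[-2,3]  old=[-1,2]  +wl: 1
  step 5. node 4  ⊔preds=[-2,3]  new=[-3,1]  old=⊥  +wl: 3
  step 6. node 5  ⊔preds=[-2,3]  new=[-2,3]  old=[-2,-2]  +wl: 
  step 7. node 0  ⊔preds=[-2,3]  new=[-2,3]  old=[-2,2]  +wl: 4
  step 8. node 1  ⊔preds=[-3,3]  new=[1,3]  stable
  step 9. node 3  ⊔preds=[-3,3]  new=[-3,3]  old=[-2,3]  +wl: 0,1,5
  step 10. node 4  ⊔preds=[-2,3]  new=[-3,1]  stable
  step 11. node 0  ⊔preds=[-3,3]  new=[-3,3]  old=[-2,3]  +wl: 3,4
  step 12. node 1  ⊔preds=[-3,3]  new=[1,3]  stable
  step 13. node 5  ⊔preds=[-3,3]  new=[-3,3]  old=[-2,3]  +wl: 0,1
  step 14. node 3  ⊔preds=[-3,3]  new=[-3,3]  stable
  step 15. node 4  ⊔preds=[-3,3]  new=[-3,1]  stable
  step 16. node 0  ⊔preds=[-3,3]  new=[-3,3]  stable
  step 17. node 1  ⊔preds=[-3,3]  new=[1,3]  stable

Least fixpoint reached:
  node 0: [-3,3]
  node 1: [1,3]
  node 2: [-2,3]
  node 3: [-3,3]
  node 4: [-3,1]
  node 5: [-3,3]

yes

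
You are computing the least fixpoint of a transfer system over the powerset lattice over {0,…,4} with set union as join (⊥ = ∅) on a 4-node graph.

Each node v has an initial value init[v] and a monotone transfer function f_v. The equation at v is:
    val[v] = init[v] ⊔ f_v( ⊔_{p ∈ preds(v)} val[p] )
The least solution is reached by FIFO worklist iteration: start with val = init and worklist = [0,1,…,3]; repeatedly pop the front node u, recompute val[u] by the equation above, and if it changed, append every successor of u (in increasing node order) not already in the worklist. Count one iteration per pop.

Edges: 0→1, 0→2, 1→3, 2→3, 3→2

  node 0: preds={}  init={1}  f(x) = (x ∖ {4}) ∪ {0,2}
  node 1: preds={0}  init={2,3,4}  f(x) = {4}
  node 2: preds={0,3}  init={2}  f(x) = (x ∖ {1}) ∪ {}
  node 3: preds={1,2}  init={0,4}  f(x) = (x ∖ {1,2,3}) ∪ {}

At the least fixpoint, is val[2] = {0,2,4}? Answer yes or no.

yes

Trace (4 dequeues):
  [1] u=0 | in {} | out {0,1,2} | prev {1} | push {}
  [2] u=1 | in {0,1,2} | out {2,3,4} | ==
  [3] u=2 | in {0,1,2,4} | out {0,2,4} | prev {2} | push {}
  [4] u=3 | in {0,2,3,4} | out {0,4} | ==

Converged values:
  [0] {0,1,2}
  [1] {2,3,4}
  [2] {0,2,4}
  [3] {0,4}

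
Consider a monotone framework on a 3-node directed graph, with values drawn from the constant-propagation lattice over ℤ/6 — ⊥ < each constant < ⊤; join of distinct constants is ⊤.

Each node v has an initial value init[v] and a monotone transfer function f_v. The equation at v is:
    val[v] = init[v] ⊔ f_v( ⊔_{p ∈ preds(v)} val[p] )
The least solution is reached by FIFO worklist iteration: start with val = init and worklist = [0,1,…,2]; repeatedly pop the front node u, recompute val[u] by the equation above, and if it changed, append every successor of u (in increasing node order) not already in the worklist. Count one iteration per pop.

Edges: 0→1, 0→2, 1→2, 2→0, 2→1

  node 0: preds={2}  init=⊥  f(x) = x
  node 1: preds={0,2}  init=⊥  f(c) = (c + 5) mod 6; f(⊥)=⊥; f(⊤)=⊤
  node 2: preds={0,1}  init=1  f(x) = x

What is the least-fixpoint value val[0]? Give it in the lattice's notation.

Iteration log — 6 steps:
  step 1. node 0  ⊔preds=1  new=1  old=⊥  +wl: 
  step 2. node 1  ⊔preds=1  new=0  old=⊥  +wl: 
  step 3. node 2  ⊔preds=⊤  new=⊤  old=1  +wl: 0,1
  step 4. node 0  ⊔preds=⊤  new=⊤  old=1  +wl: 2
  step 5. node 1  ⊔preds=⊤  new=⊤  old=0  +wl: 
  step 6. node 2  ⊔preds=⊤  new=⊤  stable

Least fixpoint reached:
  node 0: ⊤
  node 1: ⊤
  node 2: ⊤

⊤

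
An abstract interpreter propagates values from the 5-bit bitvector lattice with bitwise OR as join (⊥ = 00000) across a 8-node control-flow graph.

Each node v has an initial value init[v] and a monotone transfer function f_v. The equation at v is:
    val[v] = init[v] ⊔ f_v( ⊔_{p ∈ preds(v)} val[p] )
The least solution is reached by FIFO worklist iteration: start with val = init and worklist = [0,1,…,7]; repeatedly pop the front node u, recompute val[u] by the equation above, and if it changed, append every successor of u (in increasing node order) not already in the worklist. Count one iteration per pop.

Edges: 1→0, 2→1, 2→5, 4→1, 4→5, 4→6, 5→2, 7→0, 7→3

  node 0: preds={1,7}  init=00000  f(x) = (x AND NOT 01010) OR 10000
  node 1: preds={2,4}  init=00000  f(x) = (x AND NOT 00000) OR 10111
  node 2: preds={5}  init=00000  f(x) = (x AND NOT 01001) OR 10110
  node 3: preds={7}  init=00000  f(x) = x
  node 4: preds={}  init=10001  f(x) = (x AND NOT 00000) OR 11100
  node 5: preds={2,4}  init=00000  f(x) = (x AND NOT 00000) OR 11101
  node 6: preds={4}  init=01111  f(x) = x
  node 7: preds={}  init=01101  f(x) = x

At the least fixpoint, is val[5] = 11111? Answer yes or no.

yes

Iteration log — 12 steps:
  step 1. node 0  ⊔preds=01101  new=10101  old=00000  +wl: 
  step 2. node 1  ⊔preds=10001  new=10111  old=00000  +wl: 0
  step 3. node 2  ⊔preds=00000  new=10110  old=00000  +wl: 1
  step 4. node 3  ⊔preds=01101  new=01101  old=00000  +wl: 
  step 5. node 4  ⊔preds=00000  new=11101  old=10001  +wl: 
  step 6. node 5  ⊔preds=11111  new=11111  old=00000  +wl: 2
  step 7. node 6  ⊔preds=11101  new=11111  old=01111  +wl: 
  step 8. node 7  ⊔preds=00000  new=01101  stable
  step 9. node 0  ⊔preds=11111  new=10101  stable
  step 10. node 1  ⊔preds=11111  new=11111  old=10111  +wl: 0
  step 11. node 2  ⊔preds=11111  new=10110  stable
  step 12. node 0  ⊔preds=11111  new=10101  stable

Least fixpoint reached:
  node 0: 10101
  node 1: 11111
  node 2: 10110
  node 3: 01101
  node 4: 11101
  node 5: 11111
  node 6: 11111
  node 7: 01101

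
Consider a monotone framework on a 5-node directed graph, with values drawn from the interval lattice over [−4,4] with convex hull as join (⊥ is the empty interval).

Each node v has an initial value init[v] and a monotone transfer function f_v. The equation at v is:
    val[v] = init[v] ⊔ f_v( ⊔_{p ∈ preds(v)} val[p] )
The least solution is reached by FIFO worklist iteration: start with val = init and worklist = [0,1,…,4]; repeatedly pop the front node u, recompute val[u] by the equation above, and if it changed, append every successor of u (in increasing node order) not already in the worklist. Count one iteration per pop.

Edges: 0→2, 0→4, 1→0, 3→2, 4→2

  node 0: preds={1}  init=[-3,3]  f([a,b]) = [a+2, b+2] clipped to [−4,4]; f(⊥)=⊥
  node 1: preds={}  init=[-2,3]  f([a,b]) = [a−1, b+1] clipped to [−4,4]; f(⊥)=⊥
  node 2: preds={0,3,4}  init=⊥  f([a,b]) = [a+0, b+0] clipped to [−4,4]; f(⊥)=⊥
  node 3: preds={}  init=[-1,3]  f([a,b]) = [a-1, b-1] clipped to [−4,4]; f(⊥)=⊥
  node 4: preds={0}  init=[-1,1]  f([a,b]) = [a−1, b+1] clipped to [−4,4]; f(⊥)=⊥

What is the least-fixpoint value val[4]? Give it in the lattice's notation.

Worklist (6 pops):
  #1 pop 0: in=[-2,3] → [-3,4] (was [-3,3]); enqueue []
  #2 pop 1: in=⊥ → [-2,3] (no change)
  #3 pop 2: in=[-3,4] → [-3,4] (was ⊥); enqueue []
  #4 pop 3: in=⊥ → [-1,3] (no change)
  #5 pop 4: in=[-3,4] → [-4,4] (was [-1,1]); enqueue [2]
  #6 pop 2: in=[-4,4] → [-4,4] (was [-3,4]); enqueue []

Fixpoint:
  val[0] = [-3,4]
  val[1] = [-2,3]
  val[2] = [-4,4]
  val[3] = [-1,3]
  val[4] = [-4,4]

[-4,4]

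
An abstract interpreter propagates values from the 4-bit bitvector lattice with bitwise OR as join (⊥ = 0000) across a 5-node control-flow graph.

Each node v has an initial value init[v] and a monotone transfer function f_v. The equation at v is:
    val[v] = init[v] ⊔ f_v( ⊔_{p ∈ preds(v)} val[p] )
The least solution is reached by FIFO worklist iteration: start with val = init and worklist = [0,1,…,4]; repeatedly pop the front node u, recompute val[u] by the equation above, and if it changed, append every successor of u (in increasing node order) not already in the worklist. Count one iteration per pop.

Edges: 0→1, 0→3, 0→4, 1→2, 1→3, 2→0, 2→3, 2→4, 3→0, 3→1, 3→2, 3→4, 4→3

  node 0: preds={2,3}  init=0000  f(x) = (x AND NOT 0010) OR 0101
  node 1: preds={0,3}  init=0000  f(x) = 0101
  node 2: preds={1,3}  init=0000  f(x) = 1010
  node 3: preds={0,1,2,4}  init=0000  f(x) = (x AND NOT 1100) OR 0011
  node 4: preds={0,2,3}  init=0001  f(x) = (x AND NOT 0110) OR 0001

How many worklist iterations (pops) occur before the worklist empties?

Trace (10 dequeues):
  [1] u=0 | in 0000 | out 0101 | prev 0000 | push {}
  [2] u=1 | in 0101 | out 0101 | prev 0000 | push {}
  [3] u=2 | in 0101 | out 1010 | prev 0000 | push {0}
  [4] u=3 | in 1111 | out 0011 | prev 0000 | push {1,2}
  [5] u=4 | in 1111 | out 1001 | prev 0001 | push {3}
  [6] u=0 | in 1011 | out 1101 | prev 0101 | push {4}
  [7] u=1 | in 1111 | out 0101 | ==
  [8] u=2 | in 0111 | out 1010 | ==
  [9] u=3 | in 1111 | out 0011 | ==
  [10] u=4 | in 1111 | out 1001 | ==

Converged values:
  [0] 1101
  [1] 0101
  [2] 1010
  [3] 0011
  [4] 1001

10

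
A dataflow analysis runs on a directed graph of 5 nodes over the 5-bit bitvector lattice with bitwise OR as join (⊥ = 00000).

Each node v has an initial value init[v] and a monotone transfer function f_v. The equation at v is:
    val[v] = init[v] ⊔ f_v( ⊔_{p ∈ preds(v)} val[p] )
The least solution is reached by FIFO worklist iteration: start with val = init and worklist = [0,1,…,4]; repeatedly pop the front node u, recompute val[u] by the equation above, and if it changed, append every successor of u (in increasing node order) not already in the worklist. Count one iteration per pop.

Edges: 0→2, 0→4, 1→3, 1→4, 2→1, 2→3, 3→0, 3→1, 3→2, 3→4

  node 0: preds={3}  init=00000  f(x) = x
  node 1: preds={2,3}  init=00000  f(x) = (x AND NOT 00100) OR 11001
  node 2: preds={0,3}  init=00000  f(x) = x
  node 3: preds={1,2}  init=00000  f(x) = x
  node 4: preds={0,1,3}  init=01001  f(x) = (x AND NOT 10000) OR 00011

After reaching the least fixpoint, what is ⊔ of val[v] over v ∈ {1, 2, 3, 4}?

Worklist (11 pops):
  #1 pop 0: in=00000 → 00000 (no change)
  #2 pop 1: in=00000 → 11001 (was 00000); enqueue []
  #3 pop 2: in=00000 → 00000 (no change)
  #4 pop 3: in=11001 → 11001 (was 00000); enqueue [0,1,2]
  #5 pop 4: in=11001 → 01011 (was 01001); enqueue []
  #6 pop 0: in=11001 → 11001 (was 00000); enqueue [4]
  #7 pop 1: in=11001 → 11001 (no change)
  #8 pop 2: in=11001 → 11001 (was 00000); enqueue [1,3]
  #9 pop 4: in=11001 → 01011 (no change)
  #10 pop 1: in=11001 → 11001 (no change)
  #11 pop 3: in=11001 → 11001 (no change)

Fixpoint:
  val[0] = 11001
  val[1] = 11001
  val[2] = 11001
  val[3] = 11001
  val[4] = 01011

11011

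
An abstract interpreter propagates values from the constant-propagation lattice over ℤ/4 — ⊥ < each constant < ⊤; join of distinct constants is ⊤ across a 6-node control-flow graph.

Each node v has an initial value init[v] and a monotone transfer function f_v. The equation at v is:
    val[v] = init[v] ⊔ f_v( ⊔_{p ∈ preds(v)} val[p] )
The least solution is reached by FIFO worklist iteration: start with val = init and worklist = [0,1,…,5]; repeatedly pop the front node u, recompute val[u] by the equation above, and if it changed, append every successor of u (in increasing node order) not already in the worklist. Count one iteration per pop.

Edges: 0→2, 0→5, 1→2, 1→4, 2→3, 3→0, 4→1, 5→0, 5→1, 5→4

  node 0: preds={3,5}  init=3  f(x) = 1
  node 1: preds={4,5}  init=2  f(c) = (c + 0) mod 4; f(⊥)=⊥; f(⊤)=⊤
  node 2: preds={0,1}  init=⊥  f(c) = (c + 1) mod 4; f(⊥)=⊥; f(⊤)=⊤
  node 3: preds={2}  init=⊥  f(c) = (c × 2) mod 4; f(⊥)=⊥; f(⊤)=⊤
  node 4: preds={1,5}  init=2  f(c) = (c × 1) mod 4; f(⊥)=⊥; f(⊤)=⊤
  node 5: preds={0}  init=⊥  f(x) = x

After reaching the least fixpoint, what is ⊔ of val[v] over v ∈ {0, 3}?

Worklist (11 pops):
  #1 pop 0: in=⊥ → ⊤ (was 3); enqueue []
  #2 pop 1: in=2 → 2 (no change)
  #3 pop 2: in=⊤ → ⊤ (was ⊥); enqueue []
  #4 pop 3: in=⊤ → ⊤ (was ⊥); enqueue [0]
  #5 pop 4: in=2 → 2 (no change)
  #6 pop 5: in=⊤ → ⊤ (was ⊥); enqueue [1,4]
  #7 pop 0: in=⊤ → ⊤ (no change)
  #8 pop 1: in=⊤ → ⊤ (was 2); enqueue [2]
  #9 pop 4: in=⊤ → ⊤ (was 2); enqueue [1]
  #10 pop 2: in=⊤ → ⊤ (no change)
  #11 pop 1: in=⊤ → ⊤ (no change)

Fixpoint:
  val[0] = ⊤
  val[1] = ⊤
  val[2] = ⊤
  val[3] = ⊤
  val[4] = ⊤
  val[5] = ⊤

⊤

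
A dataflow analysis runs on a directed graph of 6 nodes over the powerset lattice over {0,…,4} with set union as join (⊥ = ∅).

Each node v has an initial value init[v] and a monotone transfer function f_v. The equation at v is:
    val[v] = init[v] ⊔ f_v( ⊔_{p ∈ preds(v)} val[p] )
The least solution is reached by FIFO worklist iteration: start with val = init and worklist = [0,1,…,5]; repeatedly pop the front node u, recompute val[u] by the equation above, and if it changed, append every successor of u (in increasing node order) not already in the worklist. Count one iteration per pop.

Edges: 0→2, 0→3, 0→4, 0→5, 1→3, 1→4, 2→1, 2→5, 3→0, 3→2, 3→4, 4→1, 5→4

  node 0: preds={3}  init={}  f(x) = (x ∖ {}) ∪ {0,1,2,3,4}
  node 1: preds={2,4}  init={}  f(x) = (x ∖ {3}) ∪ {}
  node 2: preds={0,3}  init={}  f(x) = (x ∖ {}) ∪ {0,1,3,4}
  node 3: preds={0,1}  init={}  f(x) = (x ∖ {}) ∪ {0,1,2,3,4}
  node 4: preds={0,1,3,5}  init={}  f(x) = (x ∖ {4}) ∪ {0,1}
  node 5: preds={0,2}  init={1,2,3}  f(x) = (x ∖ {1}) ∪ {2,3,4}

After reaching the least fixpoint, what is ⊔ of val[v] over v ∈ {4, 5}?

{0,1,2,3,4}

Worklist (11 pops):
  #1 pop 0: in={} → {0,1,2,3,4} (was {}); enqueue []
  #2 pop 1: in={} → {} (no change)
  #3 pop 2: in={0,1,2,3,4} → {0,1,2,3,4} (was {}); enqueue [1]
  #4 pop 3: in={0,1,2,3,4} → {0,1,2,3,4} (was {}); enqueue [0,2]
  #5 pop 4: in={0,1,2,3,4} → {0,1,2,3} (was {}); enqueue []
  #6 pop 5: in={0,1,2,3,4} → {0,1,2,3,4} (was {1,2,3}); enqueue [4]
  #7 pop 1: in={0,1,2,3,4} → {0,1,2,4} (was {}); enqueue [3]
  #8 pop 0: in={0,1,2,3,4} → {0,1,2,3,4} (no change)
  #9 pop 2: in={0,1,2,3,4} → {0,1,2,3,4} (no change)
  #10 pop 4: in={0,1,2,3,4} → {0,1,2,3} (no change)
  #11 pop 3: in={0,1,2,3,4} → {0,1,2,3,4} (no change)

Fixpoint:
  val[0] = {0,1,2,3,4}
  val[1] = {0,1,2,4}
  val[2] = {0,1,2,3,4}
  val[3] = {0,1,2,3,4}
  val[4] = {0,1,2,3}
  val[5] = {0,1,2,3,4}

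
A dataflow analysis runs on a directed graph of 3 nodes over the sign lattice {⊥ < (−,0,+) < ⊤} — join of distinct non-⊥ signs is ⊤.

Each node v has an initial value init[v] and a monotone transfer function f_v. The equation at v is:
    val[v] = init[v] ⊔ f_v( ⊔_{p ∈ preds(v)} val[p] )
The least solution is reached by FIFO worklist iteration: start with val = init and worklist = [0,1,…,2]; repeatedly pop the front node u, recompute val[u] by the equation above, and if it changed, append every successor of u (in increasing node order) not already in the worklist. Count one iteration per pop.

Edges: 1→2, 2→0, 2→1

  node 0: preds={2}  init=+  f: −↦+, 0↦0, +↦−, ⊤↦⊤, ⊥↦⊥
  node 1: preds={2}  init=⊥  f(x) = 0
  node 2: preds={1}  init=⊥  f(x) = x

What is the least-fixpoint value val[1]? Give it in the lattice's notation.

0

Iteration log — 5 steps:
  step 1. node 0  ⊔preds=⊥  new=+  stable
  step 2. node 1  ⊔preds=⊥  new=0  old=⊥  +wl: 
  step 3. node 2  ⊔preds=0  new=0  old=⊥  +wl: 0,1
  step 4. node 0  ⊔preds=0  new=⊤  old=+  +wl: 
  step 5. node 1  ⊔preds=0  new=0  stable

Least fixpoint reached:
  node 0: ⊤
  node 1: 0
  node 2: 0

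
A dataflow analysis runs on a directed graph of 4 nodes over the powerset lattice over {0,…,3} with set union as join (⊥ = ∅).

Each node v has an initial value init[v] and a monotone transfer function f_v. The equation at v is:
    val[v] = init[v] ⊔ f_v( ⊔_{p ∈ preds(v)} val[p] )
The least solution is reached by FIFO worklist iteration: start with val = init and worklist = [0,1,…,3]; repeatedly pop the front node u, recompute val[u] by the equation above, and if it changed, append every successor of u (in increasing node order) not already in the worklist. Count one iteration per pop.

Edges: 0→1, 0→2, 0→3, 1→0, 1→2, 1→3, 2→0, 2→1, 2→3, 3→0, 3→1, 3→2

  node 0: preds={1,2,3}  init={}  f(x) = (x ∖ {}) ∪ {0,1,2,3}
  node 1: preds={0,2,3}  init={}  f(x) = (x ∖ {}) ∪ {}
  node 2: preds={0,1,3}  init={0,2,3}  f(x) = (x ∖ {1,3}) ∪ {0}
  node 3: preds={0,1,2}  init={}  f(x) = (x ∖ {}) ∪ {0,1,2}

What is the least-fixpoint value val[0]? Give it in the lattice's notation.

{0,1,2,3}

Worklist (7 pops):
  #1 pop 0: in={0,2,3} → {0,1,2,3} (was {}); enqueue []
  #2 pop 1: in={0,1,2,3} → {0,1,2,3} (was {}); enqueue [0]
  #3 pop 2: in={0,1,2,3} → {0,2,3} (no change)
  #4 pop 3: in={0,1,2,3} → {0,1,2,3} (was {}); enqueue [1,2]
  #5 pop 0: in={0,1,2,3} → {0,1,2,3} (no change)
  #6 pop 1: in={0,1,2,3} → {0,1,2,3} (no change)
  #7 pop 2: in={0,1,2,3} → {0,2,3} (no change)

Fixpoint:
  val[0] = {0,1,2,3}
  val[1] = {0,1,2,3}
  val[2] = {0,2,3}
  val[3] = {0,1,2,3}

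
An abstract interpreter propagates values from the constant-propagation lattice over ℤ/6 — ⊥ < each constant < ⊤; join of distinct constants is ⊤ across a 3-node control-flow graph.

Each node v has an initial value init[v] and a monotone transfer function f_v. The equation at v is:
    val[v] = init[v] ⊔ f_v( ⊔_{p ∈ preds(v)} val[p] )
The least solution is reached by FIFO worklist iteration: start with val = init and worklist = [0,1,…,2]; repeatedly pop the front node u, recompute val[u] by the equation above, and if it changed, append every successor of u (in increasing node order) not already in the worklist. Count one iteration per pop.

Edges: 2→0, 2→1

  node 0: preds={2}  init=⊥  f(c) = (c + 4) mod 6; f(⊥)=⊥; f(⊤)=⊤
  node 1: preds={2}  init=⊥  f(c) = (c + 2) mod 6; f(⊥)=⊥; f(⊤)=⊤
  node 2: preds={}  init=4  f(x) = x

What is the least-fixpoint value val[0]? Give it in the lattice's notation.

2

Trace (3 dequeues):
  [1] u=0 | in 4 | out 2 | prev ⊥ | push {}
  [2] u=1 | in 4 | out 0 | prev ⊥ | push {}
  [3] u=2 | in ⊥ | out 4 | ==

Converged values:
  [0] 2
  [1] 0
  [2] 4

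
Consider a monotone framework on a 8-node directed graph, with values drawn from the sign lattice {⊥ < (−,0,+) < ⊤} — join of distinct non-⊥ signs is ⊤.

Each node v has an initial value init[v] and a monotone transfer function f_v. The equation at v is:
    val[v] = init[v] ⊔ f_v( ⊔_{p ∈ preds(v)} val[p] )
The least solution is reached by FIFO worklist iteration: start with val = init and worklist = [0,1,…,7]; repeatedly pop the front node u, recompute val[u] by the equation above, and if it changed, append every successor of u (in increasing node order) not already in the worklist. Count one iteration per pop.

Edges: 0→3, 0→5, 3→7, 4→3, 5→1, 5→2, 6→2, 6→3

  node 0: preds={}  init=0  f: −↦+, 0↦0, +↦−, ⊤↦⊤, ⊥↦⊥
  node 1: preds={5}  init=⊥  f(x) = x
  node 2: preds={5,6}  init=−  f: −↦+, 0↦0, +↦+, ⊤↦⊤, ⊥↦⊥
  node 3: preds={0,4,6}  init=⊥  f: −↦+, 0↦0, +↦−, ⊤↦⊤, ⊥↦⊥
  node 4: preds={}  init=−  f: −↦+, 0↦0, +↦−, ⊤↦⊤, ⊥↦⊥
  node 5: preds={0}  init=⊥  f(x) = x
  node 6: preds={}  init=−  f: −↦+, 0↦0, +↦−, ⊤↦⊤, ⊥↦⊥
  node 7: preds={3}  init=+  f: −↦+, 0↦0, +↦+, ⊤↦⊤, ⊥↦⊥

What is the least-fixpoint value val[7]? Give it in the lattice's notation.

⊤

Worklist (10 pops):
  #1 pop 0: in=⊥ → 0 (no change)
  #2 pop 1: in=⊥ → ⊥ (no change)
  #3 pop 2: in=− → ⊤ (was −); enqueue []
  #4 pop 3: in=⊤ → ⊤ (was ⊥); enqueue []
  #5 pop 4: in=⊥ → − (no change)
  #6 pop 5: in=0 → 0 (was ⊥); enqueue [1,2]
  #7 pop 6: in=⊥ → − (no change)
  #8 pop 7: in=⊤ → ⊤ (was +); enqueue []
  #9 pop 1: in=0 → 0 (was ⊥); enqueue []
  #10 pop 2: in=⊤ → ⊤ (no change)

Fixpoint:
  val[0] = 0
  val[1] = 0
  val[2] = ⊤
  val[3] = ⊤
  val[4] = −
  val[5] = 0
  val[6] = −
  val[7] = ⊤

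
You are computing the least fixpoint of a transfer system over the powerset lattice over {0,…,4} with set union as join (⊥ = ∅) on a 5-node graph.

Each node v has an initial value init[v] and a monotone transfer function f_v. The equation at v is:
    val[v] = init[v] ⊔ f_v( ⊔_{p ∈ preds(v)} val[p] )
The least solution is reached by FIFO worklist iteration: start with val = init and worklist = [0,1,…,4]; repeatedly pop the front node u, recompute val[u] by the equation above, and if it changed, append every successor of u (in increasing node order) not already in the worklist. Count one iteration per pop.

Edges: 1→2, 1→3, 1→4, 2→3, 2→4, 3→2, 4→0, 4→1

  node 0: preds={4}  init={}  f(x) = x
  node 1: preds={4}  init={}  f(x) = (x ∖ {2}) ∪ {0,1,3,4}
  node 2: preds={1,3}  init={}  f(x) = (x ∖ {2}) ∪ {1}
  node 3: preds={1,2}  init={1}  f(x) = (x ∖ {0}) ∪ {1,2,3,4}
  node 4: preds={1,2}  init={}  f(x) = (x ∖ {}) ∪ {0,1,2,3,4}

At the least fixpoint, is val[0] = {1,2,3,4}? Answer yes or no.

no

Worklist (8 pops):
  #1 pop 0: in={} → {} (no change)
  #2 pop 1: in={} → {0,1,3,4} (was {}); enqueue []
  #3 pop 2: in={0,1,3,4} → {0,1,3,4} (was {}); enqueue []
  #4 pop 3: in={0,1,3,4} → {1,2,3,4} (was {1}); enqueue [2]
  #5 pop 4: in={0,1,3,4} → {0,1,2,3,4} (was {}); enqueue [0,1]
  #6 pop 2: in={0,1,2,3,4} → {0,1,3,4} (no change)
  #7 pop 0: in={0,1,2,3,4} → {0,1,2,3,4} (was {}); enqueue []
  #8 pop 1: in={0,1,2,3,4} → {0,1,3,4} (no change)

Fixpoint:
  val[0] = {0,1,2,3,4}
  val[1] = {0,1,3,4}
  val[2] = {0,1,3,4}
  val[3] = {1,2,3,4}
  val[4] = {0,1,2,3,4}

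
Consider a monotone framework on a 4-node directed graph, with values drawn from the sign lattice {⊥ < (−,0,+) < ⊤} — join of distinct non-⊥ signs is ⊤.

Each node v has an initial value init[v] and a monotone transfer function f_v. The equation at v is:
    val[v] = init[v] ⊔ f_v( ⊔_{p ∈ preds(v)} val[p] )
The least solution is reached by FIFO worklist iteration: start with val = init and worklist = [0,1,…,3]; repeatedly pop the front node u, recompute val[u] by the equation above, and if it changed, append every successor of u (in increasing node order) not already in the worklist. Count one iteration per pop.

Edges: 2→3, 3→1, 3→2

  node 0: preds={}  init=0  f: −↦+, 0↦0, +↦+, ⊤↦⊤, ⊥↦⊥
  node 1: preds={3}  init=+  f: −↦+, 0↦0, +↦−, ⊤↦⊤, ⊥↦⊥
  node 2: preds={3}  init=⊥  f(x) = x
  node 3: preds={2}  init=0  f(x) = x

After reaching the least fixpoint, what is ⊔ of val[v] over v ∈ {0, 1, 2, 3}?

⊤

Iteration log — 4 steps:
  step 1. node 0  ⊔preds=⊥  new=0  stable
  step 2. node 1  ⊔preds=0  new=⊤  old=+  +wl: 
  step 3. node 2  ⊔preds=0  new=0  old=⊥  +wl: 
  step 4. node 3  ⊔preds=0  new=0  stable

Least fixpoint reached:
  node 0: 0
  node 1: ⊤
  node 2: 0
  node 3: 0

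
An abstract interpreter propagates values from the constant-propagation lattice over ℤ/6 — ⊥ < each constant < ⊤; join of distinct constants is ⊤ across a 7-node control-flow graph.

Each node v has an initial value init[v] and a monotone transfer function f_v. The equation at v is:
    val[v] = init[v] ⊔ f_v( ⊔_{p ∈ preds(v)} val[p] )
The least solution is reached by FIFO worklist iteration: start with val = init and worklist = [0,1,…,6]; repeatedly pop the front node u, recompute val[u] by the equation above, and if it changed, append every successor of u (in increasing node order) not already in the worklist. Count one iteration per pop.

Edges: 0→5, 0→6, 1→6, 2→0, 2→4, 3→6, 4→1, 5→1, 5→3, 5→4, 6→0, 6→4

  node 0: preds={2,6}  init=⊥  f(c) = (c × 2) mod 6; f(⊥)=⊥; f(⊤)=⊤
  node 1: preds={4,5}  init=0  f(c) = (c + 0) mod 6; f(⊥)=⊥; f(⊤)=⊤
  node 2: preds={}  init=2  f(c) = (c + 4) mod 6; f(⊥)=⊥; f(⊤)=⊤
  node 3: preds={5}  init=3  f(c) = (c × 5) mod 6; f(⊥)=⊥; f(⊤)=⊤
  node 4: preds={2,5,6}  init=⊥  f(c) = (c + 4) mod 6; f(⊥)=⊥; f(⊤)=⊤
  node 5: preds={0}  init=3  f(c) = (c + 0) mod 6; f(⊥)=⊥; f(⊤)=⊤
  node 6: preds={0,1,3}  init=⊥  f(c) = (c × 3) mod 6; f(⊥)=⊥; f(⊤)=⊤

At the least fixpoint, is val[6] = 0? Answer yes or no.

Trace (13 dequeues):
  [1] u=0 | in 2 | out 4 | prev ⊥ | push {}
  [2] u=1 | in 3 | out ⊤ | prev 0 | push {}
  [3] u=2 | in ⊥ | out 2 | ==
  [4] u=3 | in 3 | out 3 | ==
  [5] u=4 | in ⊤ | out ⊤ | prev ⊥ | push {1}
  [6] u=5 | in 4 | out ⊤ | prev 3 | push {3,4}
  [7] u=6 | in ⊤ | out ⊤ | prev ⊥ | push {0}
  [8] u=1 | in ⊤ | out ⊤ | ==
  [9] u=3 | in ⊤ | out ⊤ | prev 3 | push {6}
  [10] u=4 | in ⊤ | out ⊤ | ==
  [11] u=0 | in ⊤ | out ⊤ | prev 4 | push {5}
  [12] u=6 | in ⊤ | out ⊤ | ==
  [13] u=5 | in ⊤ | out ⊤ | ==

Converged values:
  [0] ⊤
  [1] ⊤
  [2] 2
  [3] ⊤
  [4] ⊤
  [5] ⊤
  [6] ⊤

no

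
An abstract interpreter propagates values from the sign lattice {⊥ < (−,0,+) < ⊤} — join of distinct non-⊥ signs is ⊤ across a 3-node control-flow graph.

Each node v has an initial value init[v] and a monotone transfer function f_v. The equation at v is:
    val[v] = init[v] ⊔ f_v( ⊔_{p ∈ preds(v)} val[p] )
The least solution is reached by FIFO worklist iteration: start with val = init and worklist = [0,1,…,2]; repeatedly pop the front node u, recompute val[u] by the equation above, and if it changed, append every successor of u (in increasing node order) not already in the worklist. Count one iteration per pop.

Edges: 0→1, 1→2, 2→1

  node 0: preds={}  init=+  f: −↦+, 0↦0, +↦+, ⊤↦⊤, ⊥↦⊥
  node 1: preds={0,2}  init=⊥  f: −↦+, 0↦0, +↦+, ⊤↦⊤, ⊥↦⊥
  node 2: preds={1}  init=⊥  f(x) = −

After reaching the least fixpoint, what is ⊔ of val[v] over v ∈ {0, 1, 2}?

Trace (5 dequeues):
  [1] u=0 | in ⊥ | out + | ==
  [2] u=1 | in + | out + | prev ⊥ | push {}
  [3] u=2 | in + | out − | prev ⊥ | push {1}
  [4] u=1 | in ⊤ | out ⊤ | prev + | push {2}
  [5] u=2 | in ⊤ | out − | ==

Converged values:
  [0] +
  [1] ⊤
  [2] −

⊤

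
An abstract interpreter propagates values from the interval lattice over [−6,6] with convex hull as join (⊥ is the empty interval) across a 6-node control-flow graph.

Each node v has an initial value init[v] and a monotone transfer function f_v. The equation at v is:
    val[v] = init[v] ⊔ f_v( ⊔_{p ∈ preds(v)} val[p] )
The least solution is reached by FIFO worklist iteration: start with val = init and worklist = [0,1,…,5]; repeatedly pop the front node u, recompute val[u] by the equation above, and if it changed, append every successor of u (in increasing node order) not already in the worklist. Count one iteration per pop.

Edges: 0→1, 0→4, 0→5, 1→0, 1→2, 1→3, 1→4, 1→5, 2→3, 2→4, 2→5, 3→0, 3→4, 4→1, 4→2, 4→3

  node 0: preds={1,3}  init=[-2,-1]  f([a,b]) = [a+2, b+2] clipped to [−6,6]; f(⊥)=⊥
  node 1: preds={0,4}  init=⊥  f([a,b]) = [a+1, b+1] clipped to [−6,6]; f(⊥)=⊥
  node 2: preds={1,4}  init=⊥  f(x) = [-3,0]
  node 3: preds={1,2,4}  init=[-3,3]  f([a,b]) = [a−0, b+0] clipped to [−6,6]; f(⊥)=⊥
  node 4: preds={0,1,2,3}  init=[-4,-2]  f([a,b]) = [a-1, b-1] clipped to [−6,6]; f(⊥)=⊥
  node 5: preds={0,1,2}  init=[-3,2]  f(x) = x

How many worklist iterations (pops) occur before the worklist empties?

22

Worklist (22 pops):
  #1 pop 0: in=[-3,3] → [-2,5] (was [-2,-1]); enqueue []
  #2 pop 1: in=[-4,5] → [-3,6] (was ⊥); enqueue [0]
  #3 pop 2: in=[-4,6] → [-3,0] (was ⊥); enqueue []
  #4 pop 3: in=[-4,6] → [-4,6] (was [-3,3]); enqueue []
  #5 pop 4: in=[-4,6] → [-5,5] (was [-4,-2]); enqueue [1,2,3]
  #6 pop 5: in=[-3,6] → [-3,6] (was [-3,2]); enqueue []
  #7 pop 0: in=[-4,6] → [-2,6] (was [-2,5]); enqueue [4,5]
  #8 pop 1: in=[-5,6] → [-4,6] (was [-3,6]); enqueue [0]
  #9 pop 2: in=[-5,6] → [-3,0] (no change)
  #10 pop 3: in=[-5,6] → [-5,6] (was [-4,6]); enqueue []
  #11 pop 4: in=[-5,6] → [-6,5] (was [-5,5]); enqueue [1,2,3]
  #12 pop 5: in=[-4,6] → [-4,6] (was [-3,6]); enqueue []
  #13 pop 0: in=[-5,6] → [-3,6] (was [-2,6]); enqueue [4,5]
  #14 pop 1: in=[-6,6] → [-5,6] (was [-4,6]); enqueue [0]
  #15 pop 2: in=[-6,6] → [-3,0] (no change)
  #16 pop 3: in=[-6,6] → [-6,6] (was [-5,6]); enqueue []
  #17 pop 4: in=[-6,6] → [-6,5] (no change)
  #18 pop 5: in=[-5,6] → [-5,6] (was [-4,6]); enqueue []
  #19 pop 0: in=[-6,6] → [-4,6] (was [-3,6]); enqueue [1,4,5]
  #20 pop 1: in=[-6,6] → [-5,6] (no change)
  #21 pop 4: in=[-6,6] → [-6,5] (no change)
  #22 pop 5: in=[-5,6] → [-5,6] (no change)

Fixpoint:
  val[0] = [-4,6]
  val[1] = [-5,6]
  val[2] = [-3,0]
  val[3] = [-6,6]
  val[4] = [-6,5]
  val[5] = [-5,6]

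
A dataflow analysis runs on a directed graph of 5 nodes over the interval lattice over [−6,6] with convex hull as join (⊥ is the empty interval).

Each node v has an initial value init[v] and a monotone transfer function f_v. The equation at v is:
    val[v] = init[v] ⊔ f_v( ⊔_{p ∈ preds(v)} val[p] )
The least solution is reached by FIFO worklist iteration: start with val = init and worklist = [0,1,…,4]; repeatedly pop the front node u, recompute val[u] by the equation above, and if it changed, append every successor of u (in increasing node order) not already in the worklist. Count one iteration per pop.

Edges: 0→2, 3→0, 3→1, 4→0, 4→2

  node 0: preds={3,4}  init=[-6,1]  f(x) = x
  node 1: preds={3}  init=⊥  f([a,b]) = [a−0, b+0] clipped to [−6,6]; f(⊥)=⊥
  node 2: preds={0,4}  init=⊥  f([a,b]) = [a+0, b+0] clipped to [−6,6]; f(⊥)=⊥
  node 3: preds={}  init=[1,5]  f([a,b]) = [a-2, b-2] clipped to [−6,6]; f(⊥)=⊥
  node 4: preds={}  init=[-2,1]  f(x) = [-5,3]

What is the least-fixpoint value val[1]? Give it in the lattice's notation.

[1,5]

Worklist (7 pops):
  #1 pop 0: in=[-2,5] → [-6,5] (was [-6,1]); enqueue []
  #2 pop 1: in=[1,5] → [1,5] (was ⊥); enqueue []
  #3 pop 2: in=[-6,5] → [-6,5] (was ⊥); enqueue []
  #4 pop 3: in=⊥ → [1,5] (no change)
  #5 pop 4: in=⊥ → [-5,3] (was [-2,1]); enqueue [0,2]
  #6 pop 0: in=[-5,5] → [-6,5] (no change)
  #7 pop 2: in=[-6,5] → [-6,5] (no change)

Fixpoint:
  val[0] = [-6,5]
  val[1] = [1,5]
  val[2] = [-6,5]
  val[3] = [1,5]
  val[4] = [-5,3]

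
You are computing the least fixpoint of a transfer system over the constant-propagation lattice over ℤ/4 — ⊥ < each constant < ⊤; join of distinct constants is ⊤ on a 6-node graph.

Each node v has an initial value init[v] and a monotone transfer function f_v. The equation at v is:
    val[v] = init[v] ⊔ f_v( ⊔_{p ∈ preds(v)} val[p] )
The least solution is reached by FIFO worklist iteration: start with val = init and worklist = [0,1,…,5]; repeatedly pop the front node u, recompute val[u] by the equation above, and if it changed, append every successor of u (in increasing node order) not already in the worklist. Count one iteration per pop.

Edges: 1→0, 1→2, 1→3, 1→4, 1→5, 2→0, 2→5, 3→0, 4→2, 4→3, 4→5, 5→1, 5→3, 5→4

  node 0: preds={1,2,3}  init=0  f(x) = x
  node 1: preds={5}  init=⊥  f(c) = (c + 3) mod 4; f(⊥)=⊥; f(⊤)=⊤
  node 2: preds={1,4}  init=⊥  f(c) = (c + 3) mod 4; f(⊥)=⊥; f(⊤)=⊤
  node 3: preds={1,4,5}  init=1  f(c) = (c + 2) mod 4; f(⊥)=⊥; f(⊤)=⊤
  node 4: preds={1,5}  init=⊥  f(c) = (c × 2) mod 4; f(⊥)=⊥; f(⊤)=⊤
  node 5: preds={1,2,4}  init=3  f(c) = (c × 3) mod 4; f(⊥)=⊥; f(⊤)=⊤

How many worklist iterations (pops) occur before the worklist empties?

15

Worklist (15 pops):
  #1 pop 0: in=1 → ⊤ (was 0); enqueue []
  #2 pop 1: in=3 → 2 (was ⊥); enqueue [0]
  #3 pop 2: in=2 → 1 (was ⊥); enqueue []
  #4 pop 3: in=⊤ → ⊤ (was 1); enqueue []
  #5 pop 4: in=⊤ → ⊤ (was ⊥); enqueue [2,3]
  #6 pop 5: in=⊤ → ⊤ (was 3); enqueue [1,4]
  #7 pop 0: in=⊤ → ⊤ (no change)
  #8 pop 2: in=⊤ → ⊤ (was 1); enqueue [0,5]
  #9 pop 3: in=⊤ → ⊤ (no change)
  #10 pop 1: in=⊤ → ⊤ (was 2); enqueue [2,3]
  #11 pop 4: in=⊤ → ⊤ (no change)
  #12 pop 0: in=⊤ → ⊤ (no change)
  #13 pop 5: in=⊤ → ⊤ (no change)
  #14 pop 2: in=⊤ → ⊤ (no change)
  #15 pop 3: in=⊤ → ⊤ (no change)

Fixpoint:
  val[0] = ⊤
  val[1] = ⊤
  val[2] = ⊤
  val[3] = ⊤
  val[4] = ⊤
  val[5] = ⊤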